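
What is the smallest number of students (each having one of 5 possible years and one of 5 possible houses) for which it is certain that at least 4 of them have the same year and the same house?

76

There are 5 × 5 = 25 (year, house) combinations acting as pigeonholes.
With 25 × 3 = 75 students we could place exactly 3 in each, with no (year, house) pair reaching 4.
One more forces some (year, house) pair to hold 4, so 75 + 1 = 76.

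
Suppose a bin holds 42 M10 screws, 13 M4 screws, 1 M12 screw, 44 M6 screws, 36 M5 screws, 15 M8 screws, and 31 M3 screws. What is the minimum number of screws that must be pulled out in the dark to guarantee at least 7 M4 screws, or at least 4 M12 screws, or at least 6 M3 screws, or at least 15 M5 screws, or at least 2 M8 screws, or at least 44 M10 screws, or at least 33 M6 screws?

The worst case stops just short of every target: all 42 M10, 6 M4, all 1 M12, 32 M6, 14 M5, 1 M8, 5 M3 — 42 + 6 + 1 + 32 + 14 + 1 + 5 = 101 screws.
One more screw must push some size to its target, so 101 + 1 = 102.

102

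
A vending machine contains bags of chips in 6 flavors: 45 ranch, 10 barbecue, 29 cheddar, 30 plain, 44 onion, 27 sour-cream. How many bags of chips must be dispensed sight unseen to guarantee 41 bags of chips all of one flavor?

In the worst case we take at most 40 of each flavor, but all 10 barbecue, all 29 cheddar, all 30 plain, and all 27 sour-cream (fewer than 40), giving 40 + 10 + 29 + 30 + 40 + 27 = 176.
One more bag of chips then forces some flavor to 41, so 176 + 1 = 177.

177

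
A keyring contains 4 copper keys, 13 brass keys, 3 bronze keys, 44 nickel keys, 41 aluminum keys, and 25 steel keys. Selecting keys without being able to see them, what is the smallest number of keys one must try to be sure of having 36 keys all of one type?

In the worst case we take at most 35 of each type, but all 4 copper, all 13 brass, all 3 bronze, and all 25 steel (fewer than 35), giving 4 + 13 + 3 + 35 + 35 + 25 = 115.
One more key then forces some type to 36, so 115 + 1 = 116.

116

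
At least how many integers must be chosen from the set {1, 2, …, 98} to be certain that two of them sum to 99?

50

Partition {1, …, 98} into 49 pairs: {1,98}, {2,97}, …, {49,50}.
Choosing 49 integers — say the integers 1 through 49 — takes one from each pair and avoids the property.
Choosing 50 forces two into the same pair by pigeonhole, and those sum to 99. So 50.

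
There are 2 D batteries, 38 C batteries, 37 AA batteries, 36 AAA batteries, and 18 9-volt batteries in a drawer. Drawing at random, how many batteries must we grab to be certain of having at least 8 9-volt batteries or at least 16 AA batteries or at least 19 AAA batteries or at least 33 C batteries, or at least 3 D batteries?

75

The worst case stops just short of every target: 2 D, 32 C, 15 AA, 18 AAA, 7 9-volt — 2 + 32 + 15 + 18 + 7 = 74 batteries.
One more battery must push some type to its target, so 74 + 1 = 75.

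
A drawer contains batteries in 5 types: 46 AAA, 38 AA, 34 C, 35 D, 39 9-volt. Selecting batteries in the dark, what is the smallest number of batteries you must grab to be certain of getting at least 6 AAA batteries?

152

To avoid AAA batteries as long as possible, exhaust the other 4 types first.
The worst case draws every non-AAA battery first: 38 + 34 + 35 + 39 = 146.
The next 6 draws are then forced to be AAA, giving 146 + 6 = 152.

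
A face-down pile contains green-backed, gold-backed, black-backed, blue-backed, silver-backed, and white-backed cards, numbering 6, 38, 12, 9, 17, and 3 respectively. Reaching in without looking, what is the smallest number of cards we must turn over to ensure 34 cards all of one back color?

81

In the worst case we take at most 33 of each back color, but all 6 green-backed, all 12 black-backed, all 9 blue-backed, all 17 silver-backed, and all 3 white-backed (fewer than 33), giving 6 + 33 + 12 + 9 + 17 + 3 = 80.
One more card then forces some back color to 34, so 80 + 1 = 81.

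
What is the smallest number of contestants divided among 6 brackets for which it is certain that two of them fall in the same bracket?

There are 6 brackets acting as pigeonholes.
With 6 contestants we could place one in each, avoiding any repeat.
One more forces some class to hold 2, so 6 + 1 = 7.

7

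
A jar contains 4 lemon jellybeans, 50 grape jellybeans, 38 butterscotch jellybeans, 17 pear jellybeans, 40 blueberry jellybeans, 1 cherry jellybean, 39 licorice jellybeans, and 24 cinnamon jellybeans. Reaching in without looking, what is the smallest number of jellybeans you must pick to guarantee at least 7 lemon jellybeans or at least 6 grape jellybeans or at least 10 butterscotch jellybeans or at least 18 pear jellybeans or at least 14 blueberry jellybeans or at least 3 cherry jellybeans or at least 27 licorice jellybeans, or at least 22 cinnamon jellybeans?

97

The worst case stops just short of every target: all 4 lemon, 5 grape, 9 butterscotch, 17 pear, 13 blueberry, all 1 cherry, 26 licorice, 21 cinnamon — 4 + 5 + 9 + 17 + 13 + 1 + 26 + 21 = 96 jellybeans.
One more jellybean must push some flavor to its target, so 96 + 1 = 97.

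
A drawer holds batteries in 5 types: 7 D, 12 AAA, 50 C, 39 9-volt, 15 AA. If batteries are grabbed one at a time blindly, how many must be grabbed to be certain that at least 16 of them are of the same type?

Treat the 5 types as pigeonholes.
In the worst case we take at most 15 of each type, but all 7 D and all 12 AAA (fewer than 15), giving 7 + 12 + 15 + 15 + 15 = 64.
One more battery then forces some type to 16, so 64 + 1 = 65.

65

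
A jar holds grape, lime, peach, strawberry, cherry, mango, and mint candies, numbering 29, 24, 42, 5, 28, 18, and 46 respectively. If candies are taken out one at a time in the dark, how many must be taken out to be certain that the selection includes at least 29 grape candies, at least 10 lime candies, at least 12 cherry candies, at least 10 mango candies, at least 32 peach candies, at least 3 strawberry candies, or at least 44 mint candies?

134

Each of the 7 flavors has its own threshold; avoid all of them simultaneously.
The worst case stops just short of every target: 28 grape, 9 lime, 31 peach, 2 strawberry, 11 cherry, 9 mango, 43 mint — 28 + 9 + 31 + 2 + 11 + 9 + 43 = 133 candies.
One more candy must push some flavor to its target, so 133 + 1 = 134.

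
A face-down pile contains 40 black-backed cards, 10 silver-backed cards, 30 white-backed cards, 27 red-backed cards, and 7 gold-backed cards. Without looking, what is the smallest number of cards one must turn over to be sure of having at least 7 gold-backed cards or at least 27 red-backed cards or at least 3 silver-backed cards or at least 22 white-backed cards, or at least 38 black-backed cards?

93

The worst case stops just short of every target: 37 black-backed, 2 silver-backed, 21 white-backed, 26 red-backed, 6 gold-backed — 37 + 2 + 21 + 26 + 6 = 92 cards.
One more card must push some back color to its target, so 92 + 1 = 93.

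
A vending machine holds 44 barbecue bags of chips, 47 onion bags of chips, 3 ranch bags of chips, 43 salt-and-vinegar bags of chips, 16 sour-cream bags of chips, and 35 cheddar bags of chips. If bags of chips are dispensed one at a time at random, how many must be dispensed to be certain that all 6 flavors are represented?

The hardest flavor to obtain is ranch: we could draw every other bag of chips first — 188 − 3 = 185 bags of chips — without a single ranch one.
The next draw must be ranch, so 185 + 1 = 186.

186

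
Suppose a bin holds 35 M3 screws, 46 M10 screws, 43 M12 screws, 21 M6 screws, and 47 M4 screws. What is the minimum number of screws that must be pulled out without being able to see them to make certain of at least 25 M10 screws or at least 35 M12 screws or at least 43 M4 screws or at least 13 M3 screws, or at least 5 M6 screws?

The worst case stops just short of every target: 12 M3, 24 M10, 34 M12, 4 M6, 42 M4 — 12 + 24 + 34 + 4 + 42 = 116 screws.
One more screw must push some size to its target, so 116 + 1 = 117.

117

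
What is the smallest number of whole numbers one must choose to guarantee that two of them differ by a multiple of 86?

Two integers differ by a multiple of 86 exactly when they share a remainder mod 86.
There are 86 residue classes mod 86, so 86 integers can all lie in distinct classes.
One more integer must repeat a residue, giving a difference divisible by 86. So n = 86 + 1 = 87.

87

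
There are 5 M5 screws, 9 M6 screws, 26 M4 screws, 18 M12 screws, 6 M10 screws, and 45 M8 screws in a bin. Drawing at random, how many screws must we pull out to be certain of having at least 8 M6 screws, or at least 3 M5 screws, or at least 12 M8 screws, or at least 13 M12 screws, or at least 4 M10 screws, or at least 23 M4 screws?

58

Each of the 6 sizes has its own threshold; avoid all of them simultaneously.
The worst case stops just short of every target: 2 M5, 7 M6, 22 M4, 12 M12, 3 M10, 11 M8 — 2 + 7 + 22 + 12 + 3 + 11 = 57 screws.
One more screw must push some size to its target, so 57 + 1 = 58.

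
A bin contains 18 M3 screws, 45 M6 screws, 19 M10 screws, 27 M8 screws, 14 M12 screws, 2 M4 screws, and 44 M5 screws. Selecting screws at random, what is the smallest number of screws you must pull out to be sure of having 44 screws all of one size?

In the worst case we take at most 43 of each size, but all 18 M3, all 19 M10, all 27 M8, all 14 M12, and all 2 M4 (fewer than 43), giving 18 + 43 + 19 + 27 + 14 + 2 + 43 = 166.
One more screw then forces some size to 44, so 166 + 1 = 167.

167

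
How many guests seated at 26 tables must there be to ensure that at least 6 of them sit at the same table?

There are 26 tables acting as pigeonholes.
With 26 × 5 = 130 guests we could place exactly 5 in each, with no class reaching 6.
One more forces some class to hold 6, so 130 + 1 = 131.

131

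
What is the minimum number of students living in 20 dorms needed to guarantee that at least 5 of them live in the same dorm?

There are 20 dorms acting as pigeonholes.
With 20 × 4 = 80 students we could place exactly 4 in each, with no class reaching 5.
One more forces some class to hold 5, so 80 + 1 = 81.

81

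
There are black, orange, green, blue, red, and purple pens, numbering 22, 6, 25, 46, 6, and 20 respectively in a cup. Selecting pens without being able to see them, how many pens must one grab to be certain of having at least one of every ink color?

120

The hardest ink color to obtain is orange: we could draw every other pen first — 125 − 6 = 119 pens — without a single orange one.
The next draw must be orange, so 119 + 1 = 120.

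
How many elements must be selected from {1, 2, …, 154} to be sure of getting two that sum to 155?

Partition {1, …, 154} into 77 pairs: {1,154}, {2,153}, …, {77,78}.
Choosing 77 integers — say the integers 1 through 77 — takes one from each pair and avoids the property.
Choosing 78 forces two into the same pair by pigeonhole, and those sum to 155. So 78.

78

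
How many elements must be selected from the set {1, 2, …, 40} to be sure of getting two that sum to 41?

21

Partition {1, …, 40} into 20 pairs: {1,40}, {2,39}, …, {20,21}.
Choosing 20 integers — say the integers 1 through 20 — takes one from each pair and avoids the property.
Choosing 21 forces two into the same pair by pigeonhole, and those sum to 41. So 21.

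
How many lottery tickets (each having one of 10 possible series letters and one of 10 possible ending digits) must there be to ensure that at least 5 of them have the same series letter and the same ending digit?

There are 10 × 10 = 100 (series letter, ending digit) combinations acting as pigeonholes.
With 100 × 4 = 400 lottery tickets we could place exactly 4 in each, with no (series letter, ending digit) pair reaching 5.
One more forces some (series letter, ending digit) pair to hold 5, so 400 + 1 = 401.

401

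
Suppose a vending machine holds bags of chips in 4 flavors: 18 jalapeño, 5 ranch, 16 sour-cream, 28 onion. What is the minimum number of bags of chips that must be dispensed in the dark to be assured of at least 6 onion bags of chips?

45

The worst case draws every non-onion bag of chips first: 18 + 5 + 16 = 39.
The next 6 draws are then forced to be onion, giving 39 + 6 = 45.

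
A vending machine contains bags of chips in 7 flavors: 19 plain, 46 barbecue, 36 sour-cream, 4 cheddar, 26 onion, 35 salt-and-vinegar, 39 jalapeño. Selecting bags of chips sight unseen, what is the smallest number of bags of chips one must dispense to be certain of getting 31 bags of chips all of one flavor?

Treat the 7 flavors as pigeonholes.
In the worst case we take at most 30 of each flavor, but all 19 plain, all 4 cheddar, and all 26 onion (fewer than 30), giving 19 + 30 + 30 + 4 + 26 + 30 + 30 = 169.
One more bag of chips then forces some flavor to 31, so 169 + 1 = 170.

170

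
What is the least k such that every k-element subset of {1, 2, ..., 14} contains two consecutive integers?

Partition {1, …, 14} into 7 pairs: {1,2}, {3,4}, …, {13,14}.
Choosing 7 integers — say the 7 even numbers 2, 4, …, 14 — takes one from each pair and avoids the property.
Choosing 8 forces two into the same pair by pigeonhole, and those are consecutive. So 8.

8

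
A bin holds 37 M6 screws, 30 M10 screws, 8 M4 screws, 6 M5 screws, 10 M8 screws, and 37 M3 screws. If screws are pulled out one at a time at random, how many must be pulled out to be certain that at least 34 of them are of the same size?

121

In the worst case we take at most 33 of each size, but all 30 M10, all 8 M4, all 6 M5, and all 10 M8 (fewer than 33), giving 33 + 30 + 8 + 6 + 10 + 33 = 120.
One more screw then forces some size to 34, so 120 + 1 = 121.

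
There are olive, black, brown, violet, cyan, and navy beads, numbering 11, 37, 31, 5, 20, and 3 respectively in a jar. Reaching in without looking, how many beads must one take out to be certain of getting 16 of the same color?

In the worst case we take at most 15 of each color, but all 11 olive, all 5 violet, and all 3 navy (fewer than 15), giving 11 + 15 + 15 + 5 + 15 + 3 = 64.
One more bead then forces some color to 16, so 64 + 1 = 65.

65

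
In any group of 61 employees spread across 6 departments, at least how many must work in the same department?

If each of the 6 departments held at most 10, the total would be at most 6 × 10 = 60 < 61, a contradiction.
So at least one holds ⌈61/6⌉ = 11.

11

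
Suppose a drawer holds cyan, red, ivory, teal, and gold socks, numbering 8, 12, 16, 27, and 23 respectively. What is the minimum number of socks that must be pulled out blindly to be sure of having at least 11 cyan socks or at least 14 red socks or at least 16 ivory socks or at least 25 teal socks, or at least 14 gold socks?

The worst case stops just short of every target: all 8 cyan, all 12 red, 15 ivory, 24 teal, 13 gold — 8 + 12 + 15 + 24 + 13 = 72 socks.
One more sock must push some color to its target, so 72 + 1 = 73.

73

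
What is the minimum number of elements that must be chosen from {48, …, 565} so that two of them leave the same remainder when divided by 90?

91

Use the pigeonhole principle on residue classes: group the integers by remainder mod 90; there are 90 residue classes, each nonempty in this range.
Choosing one from each class (90 integers) avoids any shared remainder.
One more choice must repeat a class, so two differ by a multiple of 90. Hence 90 + 1 = 91.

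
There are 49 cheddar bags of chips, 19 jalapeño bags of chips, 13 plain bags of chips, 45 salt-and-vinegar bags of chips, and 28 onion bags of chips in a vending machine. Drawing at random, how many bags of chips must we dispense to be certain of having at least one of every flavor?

The hardest flavor to obtain is plain: we could draw every other bag of chips first — 154 − 13 = 141 bags of chips — without a single plain one.
The next draw must be plain, so 141 + 1 = 142.

142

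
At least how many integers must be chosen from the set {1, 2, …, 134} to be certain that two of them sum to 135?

68

Partition {1, …, 134} into 67 pairs: {1,134}, {2,133}, …, {67,68}.
Choosing 67 integers — say the integers 1 through 67 — takes one from each pair and avoids the property.
Choosing 68 forces two into the same pair by pigeonhole, and those sum to 135. So 68.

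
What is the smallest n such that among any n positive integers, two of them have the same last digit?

There are 10 possible last digits acting as pigeonholes.
With 10 positive integers we could place one in each, avoiding any repeat.
One more forces some class to hold 2, so 10 + 1 = 11.

11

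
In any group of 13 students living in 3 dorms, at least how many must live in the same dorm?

The 13 students fall into 3 dorms.
If each of the 3 dorms held at most 4, the total would be at most 3 × 4 = 12 < 13, a contradiction.
So at least one holds ⌈13/3⌉ = 5.

5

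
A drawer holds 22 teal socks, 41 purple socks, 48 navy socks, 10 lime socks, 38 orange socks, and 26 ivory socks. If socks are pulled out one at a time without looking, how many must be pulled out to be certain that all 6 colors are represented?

The hardest color to obtain is lime: we could draw every other sock first — 185 − 10 = 175 socks — without a single lime one.
The next draw must be lime, so 175 + 1 = 176.

176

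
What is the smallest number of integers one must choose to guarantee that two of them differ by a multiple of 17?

18

Two integers differ by a multiple of 17 exactly when they share a remainder mod 17.
There are 17 residue classes mod 17, so 17 integers can all lie in distinct classes.
One more integer must repeat a residue, giving a difference divisible by 17. So n = 17 + 1 = 18.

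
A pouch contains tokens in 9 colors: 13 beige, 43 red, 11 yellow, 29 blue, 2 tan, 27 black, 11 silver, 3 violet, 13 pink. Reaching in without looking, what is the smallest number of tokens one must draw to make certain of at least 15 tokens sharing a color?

Treat the 9 colors as pigeonholes.
In the worst case we take at most 14 of each color, but all 13 beige, all 11 yellow, all 2 tan, all 11 silver, all 3 violet, and all 13 pink (fewer than 14), giving 13 + 14 + 11 + 14 + 2 + 14 + 11 + 3 + 13 = 95.
One more token then forces some color to 15, so 95 + 1 = 96.

96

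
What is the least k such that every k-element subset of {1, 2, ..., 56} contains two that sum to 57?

29

Partition {1, …, 56} into 28 pairs: {1,56}, {2,55}, …, {28,29}.
Choosing 28 integers — say the integers 1 through 28 — takes one from each pair and avoids the property.
Choosing 29 forces two into the same pair by pigeonhole, and those sum to 57. So 29.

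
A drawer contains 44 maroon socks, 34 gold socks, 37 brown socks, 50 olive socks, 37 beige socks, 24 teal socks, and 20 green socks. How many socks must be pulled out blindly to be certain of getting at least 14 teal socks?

To avoid teal socks as long as possible, exhaust the other 6 colors first.
The worst case draws every non-teal sock first: 44 + 34 + 37 + 50 + 37 + 20 = 222.
The next 14 draws are then forced to be teal, giving 222 + 14 = 236.

236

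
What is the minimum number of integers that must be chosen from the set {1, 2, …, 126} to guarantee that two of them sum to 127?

64

Partition {1, …, 126} into 63 pairs: {1,126}, {2,125}, …, {63,64}.
Choosing 63 integers — say the integers 1 through 63 — takes one from each pair and avoids the property.
Choosing 64 forces two into the same pair by pigeonhole, and those sum to 127. So 64.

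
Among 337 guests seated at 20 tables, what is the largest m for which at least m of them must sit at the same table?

The 337 guests fall into 20 tables.
If each of the 20 tables held at most 16, the total would be at most 20 × 16 = 320 < 337, a contradiction.
So at least one holds ⌈337/20⌉ = 17.

17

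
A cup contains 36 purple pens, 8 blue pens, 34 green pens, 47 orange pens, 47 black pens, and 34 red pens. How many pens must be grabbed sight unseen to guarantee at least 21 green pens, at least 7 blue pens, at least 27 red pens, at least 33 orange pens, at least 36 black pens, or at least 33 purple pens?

152

The worst case stops just short of every target: 32 purple, 6 blue, 20 green, 32 orange, 35 black, 26 red — 32 + 6 + 20 + 32 + 35 + 26 = 151 pens.
One more pen must push some ink color to its target, so 151 + 1 = 152.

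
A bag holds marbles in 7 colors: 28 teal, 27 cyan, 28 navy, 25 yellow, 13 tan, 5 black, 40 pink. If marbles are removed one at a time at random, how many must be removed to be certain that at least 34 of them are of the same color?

Treat the 7 colors as pigeonholes.
In the worst case we take at most 33 of each color, but all 28 teal, all 27 cyan, all 28 navy, all 25 yellow, all 13 tan, and all 5 black (fewer than 33), giving 28 + 27 + 28 + 25 + 13 + 5 + 33 = 159.
One more marble then forces some color to 34, so 159 + 1 = 160.

160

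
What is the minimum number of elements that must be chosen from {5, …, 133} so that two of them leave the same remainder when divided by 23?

24

Group the integers by remainder mod 23; there are 23 residue classes, each nonempty in this range.
Choosing one from each class (23 integers) avoids any shared remainder.
One more choice must repeat a class, so two differ by a multiple of 23. Hence 23 + 1 = 24.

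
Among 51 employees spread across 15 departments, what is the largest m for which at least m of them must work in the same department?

4

The 51 employees fall into 15 departments.
If each of the 15 departments held at most 3, the total would be at most 15 × 3 = 45 < 51, a contradiction.
So at least one holds ⌈51/15⌉ = 4.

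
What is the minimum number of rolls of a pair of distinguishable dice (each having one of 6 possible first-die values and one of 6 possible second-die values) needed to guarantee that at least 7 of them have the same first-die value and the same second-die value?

There are 6 × 6 = 36 (first-die value, second-die value) combinations acting as pigeonholes.
With 36 × 6 = 216 rolls of a pair of distinguishable dice we could place exactly 6 in each, with no (first-die value, second-die value) pair reaching 7.
One more forces some (first-die value, second-die value) pair to hold 7, so 216 + 1 = 217.

217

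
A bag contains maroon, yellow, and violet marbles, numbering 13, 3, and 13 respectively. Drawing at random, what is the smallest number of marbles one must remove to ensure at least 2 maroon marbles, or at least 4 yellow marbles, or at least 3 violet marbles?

The worst case stops just short of every target: 1 maroon, 3 yellow, 2 violet — 1 + 3 + 2 = 6 marbles.
One more marble must push some color to its target, so 6 + 1 = 7.

7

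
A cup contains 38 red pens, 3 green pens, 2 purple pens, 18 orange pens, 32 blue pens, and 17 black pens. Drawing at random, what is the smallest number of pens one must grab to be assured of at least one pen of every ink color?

109

The hardest ink color to obtain is purple: we could draw every other pen first — 110 − 2 = 108 pens — without a single purple one.
The next draw must be purple, so 108 + 1 = 109.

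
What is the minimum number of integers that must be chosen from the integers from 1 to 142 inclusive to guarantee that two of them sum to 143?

Partition {1, …, 142} into 71 pairs: {1,142}, {2,141}, …, {71,72}.
Choosing 71 integers — say the integers 1 through 71 — takes one from each pair and avoids the property.
Choosing 72 forces two into the same pair by pigeonhole, and those sum to 143. So 72.

72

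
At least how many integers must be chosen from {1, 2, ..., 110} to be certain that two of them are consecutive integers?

56

Partition {1, …, 110} into 55 pairs: {1,2}, {3,4}, …, {109,110}.
Choosing 55 integers — say the 55 even numbers 2, 4, …, 110 — takes one from each pair and avoids the property.
Choosing 56 forces two into the same pair by pigeonhole, and those are consecutive. So 56.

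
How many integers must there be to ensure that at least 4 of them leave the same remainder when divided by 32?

There are 32 residue classes modulo 32 acting as pigeonholes.
With 32 × 3 = 96 integers we could place exactly 3 in each, with no class reaching 4.
One more forces some class to hold 4, so 96 + 1 = 97.

97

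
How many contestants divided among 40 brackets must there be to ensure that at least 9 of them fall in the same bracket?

321

There are 40 brackets acting as pigeonholes.
With 40 × 8 = 320 contestants we could place exactly 8 in each, with no class reaching 9.
One more forces some class to hold 9, so 320 + 1 = 321.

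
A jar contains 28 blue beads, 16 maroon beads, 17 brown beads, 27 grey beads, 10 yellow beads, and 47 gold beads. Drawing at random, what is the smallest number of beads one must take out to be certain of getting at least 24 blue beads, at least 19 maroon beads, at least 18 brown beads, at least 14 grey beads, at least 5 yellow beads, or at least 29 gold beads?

Each of the 6 colors has its own threshold; avoid all of them simultaneously.
The worst case stops just short of every target: 23 blue, all 16 maroon, 17 brown, 13 grey, 4 yellow, 28 gold — 23 + 16 + 17 + 13 + 4 + 28 = 101 beads.
One more bead must push some color to its target, so 101 + 1 = 102.

102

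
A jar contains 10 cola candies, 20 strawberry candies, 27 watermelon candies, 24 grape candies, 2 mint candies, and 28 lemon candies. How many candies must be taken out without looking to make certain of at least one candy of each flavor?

110

The hardest flavor to obtain is mint: we could draw every other candy first — 111 − 2 = 109 candies — without a single mint one.
The next draw must be mint, so 109 + 1 = 110.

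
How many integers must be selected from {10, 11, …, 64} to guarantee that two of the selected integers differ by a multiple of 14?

15

Group the integers by remainder mod 14; there are 14 residue classes, each nonempty in this range.
Choosing one from each class (14 integers) avoids any shared remainder.
One more choice must repeat a class, so two differ by a multiple of 14. Hence 14 + 1 = 15.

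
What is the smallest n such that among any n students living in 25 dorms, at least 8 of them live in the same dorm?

There are 25 dorms acting as pigeonholes.
With 25 × 7 = 175 students we could place exactly 7 in each, with no class reaching 8.
One more forces some class to hold 8, so 175 + 1 = 176.

176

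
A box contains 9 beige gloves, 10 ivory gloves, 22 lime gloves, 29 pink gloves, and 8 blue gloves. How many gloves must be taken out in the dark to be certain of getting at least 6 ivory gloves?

The worst case draws every non-ivory glove first: 9 + 22 + 29 + 8 = 68.
The next 6 draws are then forced to be ivory, giving 68 + 6 = 74.

74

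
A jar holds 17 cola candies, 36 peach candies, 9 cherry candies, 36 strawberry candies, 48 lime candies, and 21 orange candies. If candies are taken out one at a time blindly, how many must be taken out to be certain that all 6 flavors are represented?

159

The hardest flavor to obtain is cherry: we could draw every other candy first — 167 − 9 = 158 candies — without a single cherry one.
The next draw must be cherry, so 158 + 1 = 159.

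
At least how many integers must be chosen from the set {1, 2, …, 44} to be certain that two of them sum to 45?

23

Partition {1, …, 44} into 22 pairs: {1,44}, {2,43}, …, {22,23}.
Choosing 22 integers — say the integers 1 through 22 — takes one from each pair and avoids the property.
Choosing 23 forces two into the same pair by pigeonhole, and those sum to 45. So 23.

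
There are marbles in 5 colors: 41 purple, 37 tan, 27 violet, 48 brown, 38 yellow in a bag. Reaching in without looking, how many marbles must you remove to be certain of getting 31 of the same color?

Treat the 5 colors as pigeonholes.
In the worst case we take at most 30 of each color, but all 27 violet (fewer than 30), giving 30 + 30 + 27 + 30 + 30 = 147.
One more marble then forces some color to 31, so 147 + 1 = 148.

148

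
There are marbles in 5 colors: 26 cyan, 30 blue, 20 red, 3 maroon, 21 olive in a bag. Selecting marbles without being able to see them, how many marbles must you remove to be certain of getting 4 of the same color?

Treat the 5 colors as pigeonholes.
The worst case takes 3 marbles of each color without reaching 4 of any: 5 × 3 = 15.
The next marble must bring some color to 4, so 15 + 1 = 16.

16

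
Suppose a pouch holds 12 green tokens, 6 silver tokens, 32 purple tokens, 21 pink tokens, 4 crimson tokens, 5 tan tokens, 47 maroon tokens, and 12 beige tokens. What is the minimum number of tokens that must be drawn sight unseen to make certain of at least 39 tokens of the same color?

131

Treat the 8 colors as pigeonholes.
In the worst case we take at most 38 of each color, but all 12 green, all 6 silver, all 32 purple, all 21 pink, all 4 crimson, all 5 tan, and all 12 beige (fewer than 38), giving 12 + 6 + 32 + 21 + 4 + 5 + 38 + 12 = 130.
One more token then forces some color to 39, so 130 + 1 = 131.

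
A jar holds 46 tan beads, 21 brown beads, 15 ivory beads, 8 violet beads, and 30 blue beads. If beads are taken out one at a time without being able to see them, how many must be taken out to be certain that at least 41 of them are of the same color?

In the worst case we take at most 40 of each color, but all 21 brown, all 15 ivory, all 8 violet, and all 30 blue (fewer than 40), giving 40 + 21 + 15 + 8 + 30 = 114.
One more bead then forces some color to 41, so 114 + 1 = 115.

115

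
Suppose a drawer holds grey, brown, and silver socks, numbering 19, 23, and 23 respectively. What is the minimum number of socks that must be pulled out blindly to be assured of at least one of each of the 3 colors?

47

The hardest color to obtain is grey: we could draw every other sock first — 65 − 19 = 46 socks — without a single grey one.
The next draw must be grey, so 46 + 1 = 47.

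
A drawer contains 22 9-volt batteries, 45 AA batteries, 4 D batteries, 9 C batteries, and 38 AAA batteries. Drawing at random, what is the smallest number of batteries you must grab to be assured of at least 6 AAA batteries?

86

The worst case draws every non-AAA battery first: 22 + 45 + 4 + 9 = 80.
The next 6 draws are then forced to be AAA, giving 80 + 6 = 86.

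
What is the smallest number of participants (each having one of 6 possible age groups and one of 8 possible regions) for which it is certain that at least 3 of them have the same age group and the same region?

97

There are 6 × 8 = 48 (age group, region) combinations acting as pigeonholes.
With 48 × 2 = 96 participants we could place exactly 2 in each, with no (age group, region) pair reaching 3.
One more forces some (age group, region) pair to hold 3, so 96 + 1 = 97.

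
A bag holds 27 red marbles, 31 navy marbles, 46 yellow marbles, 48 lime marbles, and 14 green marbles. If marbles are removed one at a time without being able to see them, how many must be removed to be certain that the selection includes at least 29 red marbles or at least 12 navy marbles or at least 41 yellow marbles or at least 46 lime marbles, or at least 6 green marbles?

129

The worst case stops just short of every target: all 27 red, 11 navy, 40 yellow, 45 lime, 5 green — 27 + 11 + 40 + 45 + 5 = 128 marbles.
One more marble must push some color to its target, so 128 + 1 = 129.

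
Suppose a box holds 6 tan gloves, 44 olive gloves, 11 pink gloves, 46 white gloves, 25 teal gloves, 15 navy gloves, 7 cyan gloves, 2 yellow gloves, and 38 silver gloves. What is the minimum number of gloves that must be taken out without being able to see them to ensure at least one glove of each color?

193

The hardest color to obtain is yellow: we could draw every other glove first — 194 − 2 = 192 gloves — without a single yellow one.
The next draw must be yellow, so 192 + 1 = 193.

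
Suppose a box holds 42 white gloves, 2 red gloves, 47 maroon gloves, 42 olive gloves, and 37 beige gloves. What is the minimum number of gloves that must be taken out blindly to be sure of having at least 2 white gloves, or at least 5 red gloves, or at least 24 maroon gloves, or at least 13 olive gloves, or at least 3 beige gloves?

Each of the 5 colors has its own threshold; avoid all of them simultaneously.
The worst case stops just short of every target: 1 white, all 2 red, 23 maroon, 12 olive, 2 beige — 1 + 2 + 23 + 12 + 2 = 40 gloves.
One more glove must push some color to its target, so 40 + 1 = 41.

41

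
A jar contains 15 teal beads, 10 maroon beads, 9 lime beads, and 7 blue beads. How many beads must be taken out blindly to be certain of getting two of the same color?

5

Treat the 4 colors as pigeonholes.
The worst case takes 1 bead of each color without reaching 2 of any: 4 × 1 = 4.
The next bead must bring some color to 2, so 4 + 1 = 5.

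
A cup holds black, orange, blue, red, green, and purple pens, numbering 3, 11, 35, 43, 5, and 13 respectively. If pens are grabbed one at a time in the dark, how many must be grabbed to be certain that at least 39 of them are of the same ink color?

In the worst case we take at most 38 of each ink color, but all 3 black, all 11 orange, all 35 blue, all 5 green, and all 13 purple (fewer than 38), giving 3 + 11 + 35 + 38 + 5 + 13 = 105.
One more pen then forces some ink color to 39, so 105 + 1 = 106.

106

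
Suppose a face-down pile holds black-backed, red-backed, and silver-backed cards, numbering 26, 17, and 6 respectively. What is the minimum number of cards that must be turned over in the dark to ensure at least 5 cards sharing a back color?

13

Treat the 3 back colors as pigeonholes.
The worst case takes 4 cards of each back color without reaching 5 of any: 3 × 4 = 12.
The next card must bring some back color to 5, so 12 + 1 = 13.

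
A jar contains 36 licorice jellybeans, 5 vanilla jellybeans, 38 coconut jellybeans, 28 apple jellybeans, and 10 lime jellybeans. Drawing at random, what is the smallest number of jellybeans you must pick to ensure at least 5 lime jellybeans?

The worst case draws every non-lime jellybean first: 36 + 5 + 38 + 28 = 107.
The next 5 draws are then forced to be lime, giving 107 + 5 = 112.

112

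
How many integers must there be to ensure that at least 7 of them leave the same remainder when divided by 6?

37

There are 6 residue classes modulo 6 acting as pigeonholes.
With 6 × 6 = 36 integers we could place exactly 6 in each, with no class reaching 7.
One more forces some class to hold 7, so 36 + 1 = 37.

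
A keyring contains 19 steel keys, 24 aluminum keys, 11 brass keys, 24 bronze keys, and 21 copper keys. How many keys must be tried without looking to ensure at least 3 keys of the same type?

Treat the 5 types as pigeonholes.
The worst case takes 2 keys of each type without reaching 3 of any: 5 × 2 = 10.
The next key must bring some type to 3, so 10 + 1 = 11.

11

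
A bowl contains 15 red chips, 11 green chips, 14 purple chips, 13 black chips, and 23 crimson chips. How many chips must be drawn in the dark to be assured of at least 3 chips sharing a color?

11

Treat the 5 colors as pigeonholes.
The worst case takes 2 chips of each color without reaching 3 of any: 5 × 2 = 10.
The next chip must bring some color to 3, so 10 + 1 = 11.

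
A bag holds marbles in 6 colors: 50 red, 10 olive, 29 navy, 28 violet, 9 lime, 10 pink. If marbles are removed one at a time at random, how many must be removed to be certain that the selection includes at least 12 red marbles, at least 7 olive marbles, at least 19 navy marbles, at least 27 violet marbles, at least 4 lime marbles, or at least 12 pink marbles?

The worst case stops just short of every target: 11 red, 6 olive, 18 navy, 26 violet, 3 lime, all 10 pink — 11 + 6 + 18 + 26 + 3 + 10 = 74 marbles.
One more marble must push some color to its target, so 74 + 1 = 75.

75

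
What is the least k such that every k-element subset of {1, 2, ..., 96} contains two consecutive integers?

Partition {1, …, 96} into 48 pairs: {1,2}, {3,4}, …, {95,96}.
Choosing 48 integers — say the 48 even numbers 2, 4, …, 96 — takes one from each pair and avoids the property.
Choosing 49 forces two into the same pair by pigeonhole, and those are consecutive. So 49.

49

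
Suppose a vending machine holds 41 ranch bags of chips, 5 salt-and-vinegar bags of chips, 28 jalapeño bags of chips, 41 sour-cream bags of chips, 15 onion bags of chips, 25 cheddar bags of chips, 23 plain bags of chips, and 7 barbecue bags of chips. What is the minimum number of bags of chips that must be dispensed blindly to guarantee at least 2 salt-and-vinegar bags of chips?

The worst case draws every non-salt-and-vinegar bag of chips first: 41 + 28 + 41 + 15 + 25 + 23 + 7 = 180.
The next 2 draws are then forced to be salt-and-vinegar, giving 180 + 2 = 182.

182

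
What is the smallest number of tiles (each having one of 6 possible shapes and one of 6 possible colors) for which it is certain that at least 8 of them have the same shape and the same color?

There are 6 × 6 = 36 (shape, color) combinations acting as pigeonholes.
With 36 × 7 = 252 tiles we could place exactly 7 in each, with no (shape, color) pair reaching 8.
One more forces some (shape, color) pair to hold 8, so 252 + 1 = 253.

253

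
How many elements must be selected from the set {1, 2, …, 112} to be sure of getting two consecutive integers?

Partition {1, …, 112} into 56 pairs: {1,2}, {3,4}, …, {111,112}.
Choosing 56 integers — say the 56 even numbers 2, 4, …, 112 — takes one from each pair and avoids the property.
Choosing 57 forces two into the same pair by pigeonhole, and those are consecutive. So 57.

57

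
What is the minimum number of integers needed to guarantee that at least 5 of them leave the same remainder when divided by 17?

69

There are 17 residue classes modulo 17 acting as pigeonholes.
With 17 × 4 = 68 integers we could place exactly 4 in each, with no class reaching 5.
One more forces some class to hold 5, so 68 + 1 = 69.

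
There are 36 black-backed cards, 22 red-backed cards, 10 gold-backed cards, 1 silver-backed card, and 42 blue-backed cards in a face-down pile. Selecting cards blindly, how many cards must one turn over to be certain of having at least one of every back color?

111

The hardest back color to obtain is silver-backed: we could draw every other card first — 111 − 1 = 110 cards — without a single silver-backed one.
The next draw must be silver-backed, so 110 + 1 = 111.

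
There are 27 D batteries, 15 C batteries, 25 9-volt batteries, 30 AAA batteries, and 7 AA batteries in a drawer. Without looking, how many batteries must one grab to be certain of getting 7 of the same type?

31

The worst case takes 6 batteries of each type without reaching 7 of any: 5 × 6 = 30.
The next battery must bring some type to 7, so 30 + 1 = 31.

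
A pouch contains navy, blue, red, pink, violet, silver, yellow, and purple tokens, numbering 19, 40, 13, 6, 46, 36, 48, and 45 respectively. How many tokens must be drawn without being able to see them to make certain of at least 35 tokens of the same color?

209

In the worst case we take at most 34 of each color, but all 19 navy, all 13 red, and all 6 pink (fewer than 34), giving 19 + 34 + 13 + 6 + 34 + 34 + 34 + 34 = 208.
One more token then forces some color to 35, so 208 + 1 = 209.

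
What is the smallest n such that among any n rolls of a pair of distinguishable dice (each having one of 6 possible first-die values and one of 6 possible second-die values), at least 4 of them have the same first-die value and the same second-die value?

109

There are 6 × 6 = 36 (first-die value, second-die value) combinations acting as pigeonholes.
With 36 × 3 = 108 rolls of a pair of distinguishable dice we could place exactly 3 in each, with no (first-die value, second-die value) pair reaching 4.
One more forces some (first-die value, second-die value) pair to hold 4, so 108 + 1 = 109.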